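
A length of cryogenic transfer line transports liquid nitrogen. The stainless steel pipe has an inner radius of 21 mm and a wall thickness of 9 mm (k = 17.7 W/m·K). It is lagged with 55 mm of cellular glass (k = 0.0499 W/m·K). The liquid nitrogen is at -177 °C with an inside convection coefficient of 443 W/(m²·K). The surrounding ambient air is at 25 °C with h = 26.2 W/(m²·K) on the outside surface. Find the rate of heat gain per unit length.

q′ ≈ 59.2 W/m

For a radial system each layer contributes R = ln(r_out/r_in)/(2πkL); films add R = 1/(hA).
R_inner film = 1/(h_i·2πr₁L) = 1/(443×2π×0.021×1) = 0.01711 K/W
R_stainless steel pipe wall = ln(30/21)/(2π×17.7×1) = 0.003207 K/W
R_cellular glass = ln(85/30)/(2π×0.0499×1) = 3.322 K/W
R_outer film = 1/(h_o·2πr_oL) = 1/(26.2×2π×0.085×1) = 0.07147 K/W
R_total = 3.413 K/W
Q = ΔT/R_total = 202/3.413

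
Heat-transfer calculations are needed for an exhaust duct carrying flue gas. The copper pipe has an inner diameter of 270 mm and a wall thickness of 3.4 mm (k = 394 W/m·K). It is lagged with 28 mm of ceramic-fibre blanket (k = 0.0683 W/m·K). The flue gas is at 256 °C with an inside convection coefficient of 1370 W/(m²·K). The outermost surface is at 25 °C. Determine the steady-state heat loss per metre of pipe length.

q′ ≈ 537 W/m

For a radial system each layer contributes R = ln(r_out/r_in)/(2πkL); films add R = 1/(hA).
R_inner film = 1/(h_i·2πr₁L) = 1/(1370×2π×0.135×1) = 8.605×10^-4 K/W
R_copper pipe wall = ln(138.4/135)/(2π×394×1) = 1.005×10^-5 K/W
R_ceramic-fibre blanket = ln(166.4/138.4)/(2π×0.0683×1) = 0.4293 K/W
R_total = 0.4302 K/W
Q = ΔT/R_total = 231/0.4302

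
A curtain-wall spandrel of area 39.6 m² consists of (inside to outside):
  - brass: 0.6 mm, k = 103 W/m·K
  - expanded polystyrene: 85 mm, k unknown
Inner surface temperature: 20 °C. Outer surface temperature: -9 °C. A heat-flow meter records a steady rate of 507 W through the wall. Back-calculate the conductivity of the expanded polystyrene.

k ≈ 0.0375 W/(m·K)

Model the wall as resistances in series:
R_brass = L/(kA) = 0.0006/(103×39.6) = 1.471×10^-7 K/W
Sum of known resistances R_other = 1.471×10^-7 K/W
Total R = ΔT/Q = 29/507 = 0.0572 K/W
R_expanded polystyrene = R_total − R_other = 0.0572 K/W
k = L/(R·A) = 0.085/(0.0572×39.6)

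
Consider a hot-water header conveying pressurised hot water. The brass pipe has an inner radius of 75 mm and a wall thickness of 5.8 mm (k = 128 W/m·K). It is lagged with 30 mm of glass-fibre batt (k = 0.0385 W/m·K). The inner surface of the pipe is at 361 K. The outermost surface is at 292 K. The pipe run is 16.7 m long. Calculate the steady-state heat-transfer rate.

Q ≈ 883 W

Treating each annulus and film as a series resistance:
R_brass pipe wall = ln(80.8/75)/(2π×128×16.7) = 5.546×10^-6 K/W
R_glass-fibre batt = ln(110.8/80.8)/(2π×0.0385×16.7) = 0.07816 K/W
R_total = 0.07817 K/W
Q = ΔT/R_total = 69/0.07817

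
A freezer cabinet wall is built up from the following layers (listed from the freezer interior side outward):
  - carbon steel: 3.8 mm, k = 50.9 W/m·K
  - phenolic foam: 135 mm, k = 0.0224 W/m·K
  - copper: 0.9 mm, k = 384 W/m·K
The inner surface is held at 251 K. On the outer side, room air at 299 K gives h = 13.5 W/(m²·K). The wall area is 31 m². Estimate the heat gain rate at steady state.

Series thermal resistances:
R_carbon steel = L/(kA) = 0.0038/(50.9×31) = 2.408×10^-6 K/W
R_phenolic foam = L/(kA) = 0.135/(0.0224×31) = 0.1944 K/W
R_copper = L/(kA) = 0.0009/(384×31) = 7.56×10^-8 K/W
R_outer film = 1/(h_o·A) = 1/(13.5×31) = 0.002389 K/W
R_total = 0.1968 K/W
Q = ΔT / R_total = 48 / 0.1968

Q ≈ 244 W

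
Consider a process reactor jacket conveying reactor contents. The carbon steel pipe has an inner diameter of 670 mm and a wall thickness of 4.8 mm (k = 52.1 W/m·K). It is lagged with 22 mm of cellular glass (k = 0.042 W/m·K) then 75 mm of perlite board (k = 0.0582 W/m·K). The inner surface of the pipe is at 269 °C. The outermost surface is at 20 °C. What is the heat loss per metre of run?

q′ ≈ 331 W/m

Treating each annulus and film as a series resistance:
R_carbon steel pipe wall = ln(339.8/335)/(2π×52.1×1) = 4.346×10^-5 K/W
R_cellular glass = ln(361.8/339.8)/(2π×0.042×1) = 0.2377 K/W
R_perlite board = ln(436.8/361.8)/(2π×0.0582×1) = 0.5152 K/W
R_total = 0.7529 K/W
Q = ΔT/R_total = 249/0.7529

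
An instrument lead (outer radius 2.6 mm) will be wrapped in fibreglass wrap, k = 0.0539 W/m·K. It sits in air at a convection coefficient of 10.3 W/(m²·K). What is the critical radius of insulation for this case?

r_cr ≈ 5.23 mm

For a cylinder r_cr = k/h = 0.0539/10.3
r_cr = 5.23 mm; since the bare radius (2.6 mm) is below r_cr, adding a thin layer of insulation will *increase* heat loss.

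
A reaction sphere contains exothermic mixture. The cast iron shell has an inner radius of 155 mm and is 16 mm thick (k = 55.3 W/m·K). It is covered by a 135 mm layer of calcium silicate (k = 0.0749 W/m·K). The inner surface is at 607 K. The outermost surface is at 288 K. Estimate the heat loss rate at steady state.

Q ≈ 116 W

Radial (spherical) resistances in series:
R_cast iron shell = (1/0.155 − 1/0.171)/(4π×55.3) = 8.687×10^-4 K/W
R_calcium silicate = (1/0.171 − 1/0.306)/(4π×0.0749) = 2.741 K/W
R_total = 2.742 K/W
Q = ΔT/R_total = 319/2.742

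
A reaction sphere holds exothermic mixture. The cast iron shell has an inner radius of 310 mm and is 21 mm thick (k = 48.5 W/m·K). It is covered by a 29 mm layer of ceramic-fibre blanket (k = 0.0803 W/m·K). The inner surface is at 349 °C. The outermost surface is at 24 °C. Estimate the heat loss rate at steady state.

Q ≈ 1350 W

Each spherical layer contributes R = (1/r_i − 1/r_o)/(4πk):
R_cast iron shell = (1/0.31 − 1/0.331)/(4π×48.5) = 3.358×10^-4 K/W
R_ceramic-fibre blanket = (1/0.331 − 1/0.36)/(4π×0.0803) = 0.2412 K/W
R_total = 0.2415 K/W
Q = ΔT/R_total = 325/0.2415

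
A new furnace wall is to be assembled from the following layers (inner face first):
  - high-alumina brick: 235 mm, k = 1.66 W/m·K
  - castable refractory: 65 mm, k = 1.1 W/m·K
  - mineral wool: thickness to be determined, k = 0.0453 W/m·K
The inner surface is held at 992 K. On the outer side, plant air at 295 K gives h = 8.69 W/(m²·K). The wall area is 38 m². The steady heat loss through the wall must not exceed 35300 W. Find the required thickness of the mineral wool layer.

L ≈ 19.7 mm

Using the resistance-network approach (series):
R_high-alumina brick = L/(kA) = 0.235/(1.66×38) = 0.003725 K/W
R_castable refractory = L/(kA) = 0.065/(1.1×38) = 0.001555 K/W
R_outer film = 1/(h_o·A) = 1/(8.69×38) = 0.003028 K/W
Sum of the known resistances R_other = 0.008309 K/W
Required total resistance R_tot = ΔT/Q_allow = 697/35300 = 0.01975 K/W
R_mineral wool = R_tot − R_other = 0.01144 K/W
L = R·k·A = 0.01144×0.0453×38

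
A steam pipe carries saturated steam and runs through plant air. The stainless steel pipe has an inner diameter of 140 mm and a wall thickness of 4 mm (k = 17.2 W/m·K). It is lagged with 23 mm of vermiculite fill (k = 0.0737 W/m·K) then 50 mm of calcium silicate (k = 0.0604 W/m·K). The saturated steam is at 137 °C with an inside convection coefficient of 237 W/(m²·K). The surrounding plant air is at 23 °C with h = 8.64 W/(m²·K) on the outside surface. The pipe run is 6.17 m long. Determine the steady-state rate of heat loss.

Cylindrical conduction, so R = ln(r₂/r₁)/(2πkL) per layer, in series:
R_inner film = 1/(h_i·2πr₁L) = 1/(237×2π×0.07×6.17) = 0.001555 K/W
R_stainless steel pipe wall = ln(74/70)/(2π×17.2×6.17) = 8.334×10^-5 K/W
R_vermiculite fill = ln(97/74)/(2π×0.0737×6.17) = 0.09473 K/W
R_calcium silicate = ln(147/97)/(2π×0.0604×6.17) = 0.1775 K/W
R_outer film = 1/(h_o·2πr_oL) = 1/(8.64×2π×0.147×6.17) = 0.02031 K/W
R_total = 0.2942 K/W
Q = ΔT/R_total = 114/0.2942

Q ≈ 387 W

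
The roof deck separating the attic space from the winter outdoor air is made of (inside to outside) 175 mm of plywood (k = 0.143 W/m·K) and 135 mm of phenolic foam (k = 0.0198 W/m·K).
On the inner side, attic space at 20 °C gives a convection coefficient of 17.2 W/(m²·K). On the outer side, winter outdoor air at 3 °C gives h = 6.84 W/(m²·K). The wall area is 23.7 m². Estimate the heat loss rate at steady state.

Treating each layer as a thermal resistance in series:
R_inner film = 1/(h_i·A) = 1/(17.2×23.7) = 0.002453 K/W
R_plywood = L/(kA) = 0.175/(0.143×23.7) = 0.05164 K/W
R_phenolic foam = L/(kA) = 0.135/(0.0198×23.7) = 0.2877 K/W
R_outer film = 1/(h_o·A) = 1/(6.84×23.7) = 0.006169 K/W
R_total = 0.3479 K/W
Q = ΔT / R_total = 17 / 0.3479

Q ≈ 48.9 W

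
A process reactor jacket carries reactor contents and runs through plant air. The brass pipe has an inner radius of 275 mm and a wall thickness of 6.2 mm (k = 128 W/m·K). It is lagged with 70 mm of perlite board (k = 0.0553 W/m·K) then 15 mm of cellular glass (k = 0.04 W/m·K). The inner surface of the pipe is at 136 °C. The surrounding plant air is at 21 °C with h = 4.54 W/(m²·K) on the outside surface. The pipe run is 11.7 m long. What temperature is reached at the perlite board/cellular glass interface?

For a radial system each layer contributes R = ln(r_out/r_in)/(2πkL); films add R = 1/(hA).
R_brass pipe wall = ln(281.2/275)/(2π×128×11.7) = 2.369×10^-6 K/W
R_perlite board = ln(351.2/281.2)/(2π×0.0553×11.7) = 0.05468 K/W
R_cellular glass = ln(366.2/351.2)/(2π×0.04×11.7) = 0.01422 K/W
R_outer film = 1/(h_o·2πr_oL) = 1/(4.54×2π×0.3662×11.7) = 0.008182 K/W
R_total = 0.07709 K/W
Q = ΔT/R_total = 115/0.07709
Q = 1490 W
T_interface = T_inner − Q·ΣR(inner→interface) = 136 − 1490×0.05468

T ≈ 54.4 °C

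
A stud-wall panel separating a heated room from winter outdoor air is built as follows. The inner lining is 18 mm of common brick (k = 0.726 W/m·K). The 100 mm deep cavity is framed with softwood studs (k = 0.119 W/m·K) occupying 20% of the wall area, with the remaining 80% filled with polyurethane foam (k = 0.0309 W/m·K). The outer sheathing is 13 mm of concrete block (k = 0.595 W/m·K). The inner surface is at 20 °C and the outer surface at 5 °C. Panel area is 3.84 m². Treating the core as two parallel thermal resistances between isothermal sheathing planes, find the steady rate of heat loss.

Q ≈ 27.3 W

Sheathing layers in series; stud and cavity paths in parallel between them.
R_inner = 0.018/(0.726×3.84) = 0.006457 K/W
R_stud  = 0.1/(0.119×0.2×3.84) = 1.094 K/W
R_cav   = 0.1/(0.0309×0.8×3.84) = 1.053 K/W
1/R_core = 1/R_stud + 1/R_cav → R_core = 0.5367 K/W
R_outer = 0.013/(0.595×3.84) = 0.00569 K/W
R_total = 0.5489 K/W
Q = ΔT/R_total = 15/0.5489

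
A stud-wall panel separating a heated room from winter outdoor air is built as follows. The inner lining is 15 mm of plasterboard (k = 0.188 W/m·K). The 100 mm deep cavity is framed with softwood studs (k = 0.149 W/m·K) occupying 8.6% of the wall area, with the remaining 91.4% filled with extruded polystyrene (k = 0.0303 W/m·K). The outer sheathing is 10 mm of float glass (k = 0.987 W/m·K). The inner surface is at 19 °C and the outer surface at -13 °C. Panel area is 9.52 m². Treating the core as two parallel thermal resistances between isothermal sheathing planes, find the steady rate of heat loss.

Sheathing layers in series; stud and cavity paths in parallel between them.
R_inner = 0.015/(0.188×9.52) = 0.008381 K/W
R_stud  = 0.1/(0.149×0.086×9.52) = 0.8197 K/W
R_cav   = 0.1/(0.0303×0.914×9.52) = 0.3793 K/W
1/R_core = 1/R_stud + 1/R_cav → R_core = 0.2593 K/W
R_outer = 0.01/(0.987×9.52) = 0.001064 K/W
R_total = 0.2688 K/W
Q = ΔT/R_total = 32/0.2688

Q ≈ 119 W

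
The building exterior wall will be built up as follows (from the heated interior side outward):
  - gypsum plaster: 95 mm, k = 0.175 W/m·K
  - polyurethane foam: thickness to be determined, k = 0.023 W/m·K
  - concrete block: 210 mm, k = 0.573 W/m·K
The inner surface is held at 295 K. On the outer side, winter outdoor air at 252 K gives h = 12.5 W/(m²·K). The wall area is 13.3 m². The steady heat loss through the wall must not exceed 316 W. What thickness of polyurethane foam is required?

Model the wall as resistances in series:
R_gypsum plaster = L/(kA) = 0.095/(0.175×13.3) = 0.04082 K/W
R_concrete block = L/(kA) = 0.21/(0.573×13.3) = 0.02756 K/W
R_outer film = 1/(h_o·A) = 1/(12.5×13.3) = 0.006015 K/W
Sum of the known resistances R_other = 0.07439 K/W
Required total resistance R_tot = ΔT/Q_allow = 43/316 = 0.1361 K/W
R_polyurethane foam = R_tot − R_other = 0.06169 K/W
L = R·k·A = 0.06169×0.023×13.3

L ≈ 18.9 mm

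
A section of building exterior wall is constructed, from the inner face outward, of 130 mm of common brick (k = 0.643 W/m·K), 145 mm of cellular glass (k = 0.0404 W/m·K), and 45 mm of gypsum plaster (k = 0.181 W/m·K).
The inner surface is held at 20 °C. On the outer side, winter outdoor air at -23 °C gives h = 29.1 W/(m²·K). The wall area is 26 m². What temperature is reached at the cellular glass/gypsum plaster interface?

Model the wall as resistances in series:
R_common brick = L/(kA) = 0.13/(0.643×26) = 0.007776 K/W
R_cellular glass = L/(kA) = 0.145/(0.0404×26) = 0.138 K/W
R_gypsum plaster = L/(kA) = 0.045/(0.181×26) = 0.009562 K/W
R_outer film = 1/(h_o·A) = 1/(29.1×26) = 0.001322 K/W
R_total = 0.1567 K/W;  Q = ΔT/R_total = 43/0.1567 = 274.4 W
T_interface = T_inner − Q·ΣR(inner→interface) = 20 − 274×0.1458

T ≈ -20 °C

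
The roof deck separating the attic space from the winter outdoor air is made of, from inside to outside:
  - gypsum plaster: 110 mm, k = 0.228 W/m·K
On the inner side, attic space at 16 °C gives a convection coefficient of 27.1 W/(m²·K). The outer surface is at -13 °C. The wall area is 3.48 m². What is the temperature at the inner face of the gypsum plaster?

Series thermal resistances:
R_inner film = 1/(h_i·A) = 1/(27.1×3.48) = 0.0106 K/W
R_gypsum plaster = L/(kA) = 0.11/(0.228×3.48) = 0.1386 K/W
R_total = 0.1492 K/W;  Q = ΔT/R_total = 29/0.1492 = 194.3 W
T_interface = T_inner − Q·ΣR(inner→interface) = 16 − 194×0.0106

T ≈ 13.9 °C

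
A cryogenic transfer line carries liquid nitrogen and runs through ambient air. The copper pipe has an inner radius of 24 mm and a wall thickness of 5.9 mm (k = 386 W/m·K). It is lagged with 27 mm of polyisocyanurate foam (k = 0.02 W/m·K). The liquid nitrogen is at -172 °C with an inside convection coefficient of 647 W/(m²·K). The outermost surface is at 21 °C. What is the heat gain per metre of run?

q′ ≈ 37.6 W/m

Per-layer cylindrical resistances, series-summed:
R_inner film = 1/(h_i·2πr₁L) = 1/(647×2π×0.024×1) = 0.01025 K/W
R_copper pipe wall = ln(29.9/24)/(2π×386×1) = 9.063×10^-5 K/W
R_polyisocyanurate foam = ln(56.9/29.9)/(2π×0.02×1) = 5.12 K/W
R_total = 5.131 K/W
Q = ΔT/R_total = 193/5.131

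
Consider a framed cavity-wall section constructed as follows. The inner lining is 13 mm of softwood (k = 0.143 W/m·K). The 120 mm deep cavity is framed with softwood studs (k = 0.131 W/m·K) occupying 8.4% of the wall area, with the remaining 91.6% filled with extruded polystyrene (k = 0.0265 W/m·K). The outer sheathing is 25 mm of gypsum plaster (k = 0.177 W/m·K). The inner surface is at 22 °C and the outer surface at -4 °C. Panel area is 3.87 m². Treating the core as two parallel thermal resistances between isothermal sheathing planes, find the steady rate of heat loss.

Q ≈ 27.7 W

Sheathing layers in series; stud and cavity paths in parallel between them.
R_inner = 0.013/(0.143×3.87) = 0.02349 K/W
R_stud  = 0.12/(0.131×0.084×3.87) = 2.818 K/W
R_cav   = 0.12/(0.0265×0.916×3.87) = 1.277 K/W
1/R_core = 1/R_stud + 1/R_cav → R_core = 0.879 K/W
R_outer = 0.025/(0.177×3.87) = 0.0365 K/W
R_total = 0.9389 K/W
Q = ΔT/R_total = 26/0.9389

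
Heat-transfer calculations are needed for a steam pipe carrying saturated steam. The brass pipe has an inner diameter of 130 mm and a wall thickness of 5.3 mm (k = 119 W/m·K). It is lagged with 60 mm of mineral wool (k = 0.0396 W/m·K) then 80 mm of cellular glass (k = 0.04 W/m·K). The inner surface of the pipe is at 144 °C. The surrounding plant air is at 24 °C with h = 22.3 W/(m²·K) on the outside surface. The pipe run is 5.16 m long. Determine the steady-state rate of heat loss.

Q ≈ 140 W

Cylindrical conduction, so R = ln(r₂/r₁)/(2πkL) per layer, in series:
R_brass pipe wall = ln(70.3/65)/(2π×119×5.16) = 2.032×10^-5 K/W
R_mineral wool = ln(130.3/70.3)/(2π×0.0396×5.16) = 0.4806 K/W
R_cellular glass = ln(210.3/130.3)/(2π×0.04×5.16) = 0.3691 K/W
R_outer film = 1/(h_o·2πr_oL) = 1/(22.3×2π×0.2103×5.16) = 0.006577 K/W
R_total = 0.8563 K/W
Q = ΔT/R_total = 120/0.8563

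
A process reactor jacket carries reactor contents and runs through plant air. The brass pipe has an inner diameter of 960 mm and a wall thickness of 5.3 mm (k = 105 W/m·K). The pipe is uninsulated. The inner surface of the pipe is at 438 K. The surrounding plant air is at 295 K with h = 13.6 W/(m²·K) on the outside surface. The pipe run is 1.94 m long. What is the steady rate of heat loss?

Treating each annulus and film as a series resistance:
R_brass pipe wall = ln(485.3/480)/(2π×105×1.94) = 8.58×10^-6 K/W
R_outer film = 1/(h_o·2πr_oL) = 1/(13.6×2π×0.4853×1.94) = 0.01243 K/W
R_total = 0.01244 K/W
Q = ΔT/R_total = 143/0.01244

Q ≈ 11500 W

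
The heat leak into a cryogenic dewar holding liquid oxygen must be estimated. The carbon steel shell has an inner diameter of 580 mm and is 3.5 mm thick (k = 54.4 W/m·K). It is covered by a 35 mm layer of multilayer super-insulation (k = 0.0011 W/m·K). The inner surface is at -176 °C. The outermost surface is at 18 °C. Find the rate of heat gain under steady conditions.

Q ≈ 7.39 W

Each spherical layer contributes R = (1/r_i − 1/r_o)/(4πk):
R_carbon steel shell = (1/0.29 − 1/0.2935)/(4π×54.4) = 6.015×10^-5 K/W
R_multilayer super-insulation = (1/0.2935 − 1/0.3285)/(4π×0.0011) = 26.26 K/W
R_total = 26.26 K/W
Q = ΔT/R_total = 194/26.26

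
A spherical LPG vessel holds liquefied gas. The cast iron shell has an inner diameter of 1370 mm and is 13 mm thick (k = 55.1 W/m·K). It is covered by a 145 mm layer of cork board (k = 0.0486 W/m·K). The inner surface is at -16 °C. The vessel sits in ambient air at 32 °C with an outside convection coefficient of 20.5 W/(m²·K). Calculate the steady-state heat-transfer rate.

Q ≈ 117 W

Radial (spherical) resistances in series:
R_cast iron shell = (1/0.685 − 1/0.698)/(4π×55.1) = 3.927×10^-5 K/W
R_cork board = (1/0.698 − 1/0.843)/(4π×0.0486) = 0.4035 K/W
R_outer film = 1/(h·4πr_o²) = 1/(20.5×4π×0.843²) = 0.005462 K/W
R_total = 0.409 K/W
Q = ΔT/R_total = 48/0.409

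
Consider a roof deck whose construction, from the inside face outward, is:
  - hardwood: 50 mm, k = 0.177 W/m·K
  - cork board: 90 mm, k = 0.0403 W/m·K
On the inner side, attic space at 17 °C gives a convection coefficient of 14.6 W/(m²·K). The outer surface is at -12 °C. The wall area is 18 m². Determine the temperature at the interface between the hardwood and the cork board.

T ≈ 13.1 °C

Using the resistance-network approach (series):
R_inner film = 1/(h_i·A) = 1/(14.6×18) = 0.003805 K/W
R_hardwood = L/(kA) = 0.05/(0.177×18) = 0.01569 K/W
R_cork board = L/(kA) = 0.09/(0.0403×18) = 0.1241 K/W
R_total = 0.1436 K/W;  Q = ΔT/R_total = 29/0.1436 = 202 W
T_interface = T_inner − Q·ΣR(inner→interface) = 17 − 202×0.0195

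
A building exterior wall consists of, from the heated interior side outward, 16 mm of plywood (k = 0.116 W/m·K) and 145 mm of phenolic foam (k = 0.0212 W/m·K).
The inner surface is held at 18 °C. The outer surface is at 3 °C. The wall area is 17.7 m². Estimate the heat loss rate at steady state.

Model the wall as resistances in series:
R_plywood = L/(kA) = 0.016/(0.116×17.7) = 0.007793 K/W
R_phenolic foam = L/(kA) = 0.145/(0.0212×17.7) = 0.3864 K/W
R_total = 0.3942 K/W
Q = ΔT / R_total = 15 / 0.3942

Q ≈ 38.1 W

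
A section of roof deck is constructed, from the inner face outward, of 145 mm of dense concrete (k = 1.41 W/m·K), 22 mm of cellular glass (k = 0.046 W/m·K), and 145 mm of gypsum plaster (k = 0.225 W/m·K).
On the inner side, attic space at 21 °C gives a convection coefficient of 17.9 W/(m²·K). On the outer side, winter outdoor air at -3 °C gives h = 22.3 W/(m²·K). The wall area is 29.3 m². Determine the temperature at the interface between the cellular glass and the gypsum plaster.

Model the wall as resistances in series:
R_inner film = 1/(h_i·A) = 1/(17.9×29.3) = 0.001907 K/W
R_dense concrete = L/(kA) = 0.145/(1.41×29.3) = 0.00351 K/W
R_cellular glass = L/(kA) = 0.022/(0.046×29.3) = 0.01632 K/W
R_gypsum plaster = L/(kA) = 0.145/(0.225×29.3) = 0.02199 K/W
R_outer film = 1/(h_o·A) = 1/(22.3×29.3) = 0.00153 K/W
R_total = 0.04526 K/W;  Q = ΔT/R_total = 24/0.04526 = 530.2 W
T_interface = T_inner − Q·ΣR(inner→interface) = 21 − 530×0.02174

T ≈ 9.47 °C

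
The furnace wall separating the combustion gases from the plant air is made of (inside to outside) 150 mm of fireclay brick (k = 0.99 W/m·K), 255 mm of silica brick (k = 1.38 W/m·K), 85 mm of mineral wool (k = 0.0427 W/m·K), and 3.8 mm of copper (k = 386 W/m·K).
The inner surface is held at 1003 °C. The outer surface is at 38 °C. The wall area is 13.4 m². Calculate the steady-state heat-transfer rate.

Q ≈ 5560 W

Series thermal resistances:
R_fireclay brick = L/(kA) = 0.15/(0.99×13.4) = 0.01131 K/W
R_silica brick = L/(kA) = 0.255/(1.38×13.4) = 0.01379 K/W
R_mineral wool = L/(kA) = 0.085/(0.0427×13.4) = 0.1486 K/W
R_copper = L/(kA) = 0.0038/(386×13.4) = 7.347×10^-7 K/W
R_total = 0.1737 K/W
Q = ΔT / R_total = 965 / 0.1737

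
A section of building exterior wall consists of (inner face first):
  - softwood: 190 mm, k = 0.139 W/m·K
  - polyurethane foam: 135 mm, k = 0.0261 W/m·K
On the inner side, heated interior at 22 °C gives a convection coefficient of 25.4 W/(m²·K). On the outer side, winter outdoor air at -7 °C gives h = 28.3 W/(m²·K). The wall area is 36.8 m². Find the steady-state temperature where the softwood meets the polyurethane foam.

T ≈ 15.8 °C

Treating each layer as a thermal resistance in series:
R_inner film = 1/(h_i·A) = 1/(25.4×36.8) = 0.00107 K/W
R_softwood = L/(kA) = 0.19/(0.139×36.8) = 0.03714 K/W
R_polyurethane foam = L/(kA) = 0.135/(0.0261×36.8) = 0.1406 K/W
R_outer film = 1/(h_o·A) = 1/(28.3×36.8) = 9.602×10^-4 K/W
R_total = 0.1797 K/W;  Q = ΔT/R_total = 29/0.1797 = 161.4 W
T_interface = T_inner − Q·ΣR(inner→interface) = 22 − 161×0.03821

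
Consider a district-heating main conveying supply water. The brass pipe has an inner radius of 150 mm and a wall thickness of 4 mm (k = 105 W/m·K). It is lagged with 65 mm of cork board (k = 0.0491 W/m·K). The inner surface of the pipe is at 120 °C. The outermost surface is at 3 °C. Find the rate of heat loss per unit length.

q′ ≈ 103 W/m

Radial resistances (cylindrical: R_cond = ln(r_o/r_i)/(2πkL), R_conv = 1/(h·2πrL)):
R_brass pipe wall = ln(154/150)/(2π×105×1) = 3.989×10^-5 K/W
R_cork board = ln(219/154)/(2π×0.0491×1) = 1.141 K/W
R_total = 1.141 K/W
Q = ΔT/R_total = 117/1.141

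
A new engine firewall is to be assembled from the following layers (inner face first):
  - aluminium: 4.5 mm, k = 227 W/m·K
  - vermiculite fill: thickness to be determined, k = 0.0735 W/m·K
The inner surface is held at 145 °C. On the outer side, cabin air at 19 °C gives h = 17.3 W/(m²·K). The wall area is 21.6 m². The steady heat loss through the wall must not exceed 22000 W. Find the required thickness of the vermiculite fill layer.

L ≈ 4.84 mm

Treating each layer as a thermal resistance in series:
R_aluminium = L/(kA) = 0.0045/(227×21.6) = 9.178×10^-7 K/W
R_outer film = 1/(h_o·A) = 1/(17.3×21.6) = 0.002676 K/W
Sum of the known resistances R_other = 0.002677 K/W
Required total resistance R_tot = ΔT/Q_allow = 126/22000 = 0.005727 K/W
R_vermiculite fill = R_tot − R_other = 0.00305 K/W
L = R·k·A = 0.00305×0.0735×21.6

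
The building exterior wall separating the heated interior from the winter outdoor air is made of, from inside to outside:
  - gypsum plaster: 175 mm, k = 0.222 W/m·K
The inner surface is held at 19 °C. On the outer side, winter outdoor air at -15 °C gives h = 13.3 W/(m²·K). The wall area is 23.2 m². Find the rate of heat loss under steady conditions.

Treating each layer as a thermal resistance in series:
R_gypsum plaster = L/(kA) = 0.175/(0.222×23.2) = 0.03398 K/W
R_outer film = 1/(h_o·A) = 1/(13.3×23.2) = 0.003241 K/W
R_total = 0.03722 K/W
Q = ΔT / R_total = 34 / 0.03722

Q ≈ 914 W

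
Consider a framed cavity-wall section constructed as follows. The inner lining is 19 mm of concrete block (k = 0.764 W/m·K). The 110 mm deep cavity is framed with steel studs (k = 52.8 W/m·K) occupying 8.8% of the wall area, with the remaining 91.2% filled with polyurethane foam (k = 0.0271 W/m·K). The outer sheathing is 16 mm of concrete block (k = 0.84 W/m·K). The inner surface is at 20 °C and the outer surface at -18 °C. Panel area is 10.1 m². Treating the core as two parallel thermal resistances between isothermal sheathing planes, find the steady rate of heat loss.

Q ≈ 5690 W

Sheathing layers in series; stud and cavity paths in parallel between them.
R_inner = 0.019/(0.764×10.1) = 0.002462 K/W
R_stud  = 0.11/(52.8×0.088×10.1) = 0.002344 K/W
R_cav   = 0.11/(0.0271×0.912×10.1) = 0.4407 K/W
1/R_core = 1/R_stud + 1/R_cav → R_core = 0.002332 K/W
R_outer = 0.016/(0.84×10.1) = 0.001886 K/W
R_total = 0.00668 K/W
Q = ΔT/R_total = 38/0.00668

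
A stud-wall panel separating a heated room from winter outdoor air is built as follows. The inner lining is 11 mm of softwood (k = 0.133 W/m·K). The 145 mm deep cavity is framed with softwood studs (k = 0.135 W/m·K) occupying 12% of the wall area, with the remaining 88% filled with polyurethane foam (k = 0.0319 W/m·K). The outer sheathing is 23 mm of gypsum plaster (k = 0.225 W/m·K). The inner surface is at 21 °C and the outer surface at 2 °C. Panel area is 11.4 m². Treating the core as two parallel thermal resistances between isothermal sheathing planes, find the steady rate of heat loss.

Sheathing layers in series; stud and cavity paths in parallel between them.
R_inner = 0.011/(0.133×11.4) = 0.007255 K/W
R_stud  = 0.145/(0.135×0.12×11.4) = 0.7851 K/W
R_cav   = 0.145/(0.0319×0.88×11.4) = 0.4531 K/W
1/R_core = 1/R_stud + 1/R_cav → R_core = 0.2873 K/W
R_outer = 0.023/(0.225×11.4) = 0.008967 K/W
R_total = 0.3035 K/W
Q = ΔT/R_total = 19/0.3035

Q ≈ 62.6 W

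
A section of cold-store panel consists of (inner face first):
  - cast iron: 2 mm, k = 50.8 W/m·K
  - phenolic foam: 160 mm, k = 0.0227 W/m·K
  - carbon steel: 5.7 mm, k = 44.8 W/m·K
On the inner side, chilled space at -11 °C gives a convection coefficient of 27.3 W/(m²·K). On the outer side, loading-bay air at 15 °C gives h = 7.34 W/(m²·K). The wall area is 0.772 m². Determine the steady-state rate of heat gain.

Q ≈ 2.78 W

Treating each layer as a thermal resistance in series:
R_inner film = 1/(h_i·A) = 1/(27.3×0.772) = 0.04745 K/W
R_cast iron = L/(kA) = 0.002/(50.8×0.772) = 5.1×10^-5 K/W
R_phenolic foam = L/(kA) = 0.16/(0.0227×0.772) = 9.13 K/W
R_carbon steel = L/(kA) = 0.0057/(44.8×0.772) = 1.648×10^-4 K/W
R_outer film = 1/(h_o·A) = 1/(7.34×0.772) = 0.1765 K/W
R_total = 9.354 K/W
Q = ΔT / R_total = 26 / 9.354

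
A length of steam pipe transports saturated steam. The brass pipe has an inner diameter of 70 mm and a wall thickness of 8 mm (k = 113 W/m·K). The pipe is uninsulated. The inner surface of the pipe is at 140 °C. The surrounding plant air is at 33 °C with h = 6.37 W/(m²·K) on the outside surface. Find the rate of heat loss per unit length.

Radial resistances (cylindrical: R_cond = ln(r_o/r_i)/(2πkL), R_conv = 1/(h·2πrL)):
R_brass pipe wall = ln(43/35)/(2π×113×1) = 2.899×10^-4 K/W
R_outer film = 1/(h_o·2πr_oL) = 1/(6.37×2π×0.043×1) = 0.581 K/W
R_total = 0.5813 K/W
Q = ΔT/R_total = 107/0.5813

q′ ≈ 184 W/m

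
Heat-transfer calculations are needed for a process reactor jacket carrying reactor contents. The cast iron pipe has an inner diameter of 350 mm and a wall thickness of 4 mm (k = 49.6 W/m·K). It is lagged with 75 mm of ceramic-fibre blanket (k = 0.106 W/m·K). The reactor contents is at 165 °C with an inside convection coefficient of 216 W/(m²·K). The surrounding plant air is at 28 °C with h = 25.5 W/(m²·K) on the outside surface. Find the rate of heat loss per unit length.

q′ ≈ 247 W/m

Per-layer cylindrical resistances, series-summed:
R_inner film = 1/(h_i·2πr₁L) = 1/(216×2π×0.175×1) = 0.00421 K/W
R_cast iron pipe wall = ln(179/175)/(2π×49.6×1) = 7.252×10^-5 K/W
R_ceramic-fibre blanket = ln(254/179)/(2π×0.106×1) = 0.5254 K/W
R_outer film = 1/(h_o·2πr_oL) = 1/(25.5×2π×0.254×1) = 0.02457 K/W
R_total = 0.5543 K/W
Q = ΔT/R_total = 137/0.5543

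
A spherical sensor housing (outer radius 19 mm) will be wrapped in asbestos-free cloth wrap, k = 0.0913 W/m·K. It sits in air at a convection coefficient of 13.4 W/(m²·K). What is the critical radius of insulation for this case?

r_cr ≈ 13.6 mm

For a sphere r_cr = 2k/h = 2×0.0913/13.4
r_cr = 13.6 mm; since the bare radius (19 mm) is above r_cr, any added insulation will reduce heat loss.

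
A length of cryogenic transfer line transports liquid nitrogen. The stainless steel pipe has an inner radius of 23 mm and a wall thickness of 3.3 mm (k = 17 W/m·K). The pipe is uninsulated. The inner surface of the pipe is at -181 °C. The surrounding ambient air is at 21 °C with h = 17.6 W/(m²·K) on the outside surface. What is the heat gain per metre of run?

q′ ≈ 585 W/m

Per-layer cylindrical resistances, series-summed:
R_stainless steel pipe wall = ln(26.3/23)/(2π×17×1) = 0.001255 K/W
R_outer film = 1/(h_o·2πr_oL) = 1/(17.6×2π×0.0263×1) = 0.3438 K/W
R_total = 0.3451 K/W
Q = ΔT/R_total = 202/0.3451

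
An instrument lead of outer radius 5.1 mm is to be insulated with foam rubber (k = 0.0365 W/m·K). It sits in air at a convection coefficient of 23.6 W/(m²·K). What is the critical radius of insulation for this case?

For a cylinder r_cr = k/h = 0.0365/23.6
r_cr = 1.55 mm; since the bare radius (5.1 mm) is above r_cr, any added insulation will reduce heat loss.

r_cr ≈ 1.55 mm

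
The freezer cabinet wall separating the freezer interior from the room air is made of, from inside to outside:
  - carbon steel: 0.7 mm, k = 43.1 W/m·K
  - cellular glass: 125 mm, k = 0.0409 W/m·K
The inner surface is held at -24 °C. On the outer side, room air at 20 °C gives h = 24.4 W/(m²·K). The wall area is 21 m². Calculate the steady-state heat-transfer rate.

Q ≈ 298 W

Series thermal resistances:
R_carbon steel = L/(kA) = 0.0007/(43.1×21) = 7.734×10^-7 K/W
R_cellular glass = L/(kA) = 0.125/(0.0409×21) = 0.1455 K/W
R_outer film = 1/(h_o·A) = 1/(24.4×21) = 0.001952 K/W
R_total = 0.1475 K/W
Q = ΔT / R_total = 44 / 0.1475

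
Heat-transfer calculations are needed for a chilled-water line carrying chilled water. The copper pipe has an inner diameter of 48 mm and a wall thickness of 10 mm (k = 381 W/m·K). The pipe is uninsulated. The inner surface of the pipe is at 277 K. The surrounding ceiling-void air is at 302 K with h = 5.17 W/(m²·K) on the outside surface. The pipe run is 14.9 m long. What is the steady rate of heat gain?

Q ≈ 411 W

Radial resistances (cylindrical: R_cond = ln(r_o/r_i)/(2πkL), R_conv = 1/(h·2πrL)):
R_copper pipe wall = ln(34/24)/(2π×381×14.9) = 9.765×10^-6 K/W
R_outer film = 1/(h_o·2πr_oL) = 1/(5.17×2π×0.034×14.9) = 0.06077 K/W
R_total = 0.06078 K/W
Q = ΔT/R_total = 25/0.06078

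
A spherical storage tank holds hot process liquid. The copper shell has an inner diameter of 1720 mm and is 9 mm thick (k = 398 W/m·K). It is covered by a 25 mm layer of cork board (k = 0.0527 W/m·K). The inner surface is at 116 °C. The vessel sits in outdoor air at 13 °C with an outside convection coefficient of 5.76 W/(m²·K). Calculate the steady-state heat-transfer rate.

Spherical conduction: R = (1/r_in − 1/r_out)/(4πk) per layer; series-sum.
R_copper shell = (1/0.86 − 1/0.869)/(4π×398) = 2.408×10^-6 K/W
R_cork board = (1/0.869 − 1/0.894)/(4π×0.0527) = 0.04859 K/W
R_outer film = 1/(h·4πr_o²) = 1/(5.76×4π×0.894²) = 0.01729 K/W
R_total = 0.06588 K/W
Q = ΔT/R_total = 103/0.06588

Q ≈ 1560 W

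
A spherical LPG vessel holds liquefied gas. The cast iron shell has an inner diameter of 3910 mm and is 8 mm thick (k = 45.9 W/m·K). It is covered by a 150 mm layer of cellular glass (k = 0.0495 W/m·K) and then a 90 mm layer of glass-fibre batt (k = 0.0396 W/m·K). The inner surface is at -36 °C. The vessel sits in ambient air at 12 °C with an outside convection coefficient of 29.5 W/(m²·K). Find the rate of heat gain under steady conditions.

Radial (spherical) resistances in series:
R_cast iron shell = (1/1.955 − 1/1.963)/(4π×45.9) = 3.614×10^-6 K/W
R_cellular glass = (1/1.963 − 1/2.113)/(4π×0.0495) = 0.05814 K/W
R_glass-fibre batt = (1/2.113 − 1/2.203)/(4π×0.0396) = 0.03885 K/W
R_outer film = 1/(h·4πr_o²) = 1/(29.5×4π×2.203²) = 5.558×10^-4 K/W
R_total = 0.09755 K/W
Q = ΔT/R_total = 48/0.09755

Q ≈ 492 W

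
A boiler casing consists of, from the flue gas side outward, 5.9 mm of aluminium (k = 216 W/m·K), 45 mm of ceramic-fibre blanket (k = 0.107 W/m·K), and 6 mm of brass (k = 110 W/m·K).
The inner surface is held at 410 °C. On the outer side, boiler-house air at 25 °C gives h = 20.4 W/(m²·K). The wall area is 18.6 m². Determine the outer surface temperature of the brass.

T ≈ 65.2 °C

Using the resistance-network approach (series):
R_aluminium = L/(kA) = 0.0059/(216×18.6) = 1.469×10^-6 K/W
R_ceramic-fibre blanket = L/(kA) = 0.045/(0.107×18.6) = 0.02261 K/W
R_brass = L/(kA) = 0.006/(110×18.6) = 2.933×10^-6 K/W
R_outer film = 1/(h_o·A) = 1/(20.4×18.6) = 0.002635 K/W
R_total = 0.02525 K/W;  Q = ΔT/R_total = 385/0.02525 = 15250 W
T_interface = T_inner − Q·ΣR(inner→interface) = 410 − 15200×0.02262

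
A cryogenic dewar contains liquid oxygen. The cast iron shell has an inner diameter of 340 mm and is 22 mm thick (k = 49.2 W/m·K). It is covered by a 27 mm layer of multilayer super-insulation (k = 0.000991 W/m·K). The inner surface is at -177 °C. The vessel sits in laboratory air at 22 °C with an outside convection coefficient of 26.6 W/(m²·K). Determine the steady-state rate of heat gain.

Q ≈ 3.85 W

Radial (spherical) resistances in series:
R_cast iron shell = (1/0.17 − 1/0.192)/(4π×49.2) = 0.00109 K/W
R_multilayer super-insulation = (1/0.192 − 1/0.219)/(4π×0.000991) = 51.56 K/W
R_outer film = 1/(h·4πr_o²) = 1/(26.6×4π×0.219²) = 0.06238 K/W
R_total = 51.63 K/W
Q = ΔT/R_total = 199/51.63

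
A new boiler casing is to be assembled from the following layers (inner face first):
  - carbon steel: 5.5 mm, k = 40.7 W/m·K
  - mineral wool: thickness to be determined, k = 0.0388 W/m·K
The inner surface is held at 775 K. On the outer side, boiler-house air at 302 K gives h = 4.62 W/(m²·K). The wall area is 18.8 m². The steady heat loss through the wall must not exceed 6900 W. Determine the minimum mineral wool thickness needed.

Thermal resistances in series:
R_carbon steel = L/(kA) = 0.0055/(40.7×18.8) = 7.188×10^-6 K/W
R_outer film = 1/(h_o·A) = 1/(4.62×18.8) = 0.01151 K/W
Sum of the known resistances R_other = 0.01152 K/W
Required total resistance R_tot = ΔT/Q_allow = 473/6900 = 0.06855 K/W
R_mineral wool = R_tot − R_other = 0.05703 K/W
L = R·k·A = 0.05703×0.0388×18.8

L ≈ 41.6 mm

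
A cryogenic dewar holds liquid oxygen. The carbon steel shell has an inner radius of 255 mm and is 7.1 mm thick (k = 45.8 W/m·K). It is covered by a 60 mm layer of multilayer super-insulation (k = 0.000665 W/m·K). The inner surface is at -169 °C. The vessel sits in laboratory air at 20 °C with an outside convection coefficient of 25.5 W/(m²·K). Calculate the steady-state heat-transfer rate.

Q ≈ 2.22 W

For a spherical shell R = (1/r₁ − 1/r₂)/(4πk); film R = 1/(h·4πr²). In series:
R_carbon steel shell = (1/0.255 − 1/0.2621)/(4π×45.8) = 1.846×10^-4 K/W
R_multilayer super-insulation = (1/0.2621 − 1/0.3221)/(4π×0.000665) = 85.05 K/W
R_outer film = 1/(h·4πr_o²) = 1/(25.5×4π×0.3221²) = 0.03008 K/W
R_total = 85.08 K/W
Q = ΔT/R_total = 189/85.08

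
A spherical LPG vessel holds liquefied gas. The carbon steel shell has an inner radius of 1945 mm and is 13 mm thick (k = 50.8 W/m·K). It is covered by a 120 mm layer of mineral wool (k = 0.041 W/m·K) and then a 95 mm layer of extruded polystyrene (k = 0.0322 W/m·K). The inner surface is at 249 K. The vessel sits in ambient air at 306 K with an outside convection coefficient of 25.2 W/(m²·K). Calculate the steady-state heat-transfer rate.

Q ≈ 519 W

Radial (spherical) resistances in series:
R_carbon steel shell = (1/1.945 − 1/1.958)/(4π×50.8) = 5.347×10^-6 K/W
R_mineral wool = (1/1.958 − 1/2.078)/(4π×0.041) = 0.05724 K/W
R_extruded polystyrene = (1/2.078 − 1/2.173)/(4π×0.0322) = 0.05199 K/W
R_outer film = 1/(h·4πr_o²) = 1/(25.2×4π×2.173²) = 6.688×10^-4 K/W
R_total = 0.1099 K/W
Q = ΔT/R_total = 57/0.1099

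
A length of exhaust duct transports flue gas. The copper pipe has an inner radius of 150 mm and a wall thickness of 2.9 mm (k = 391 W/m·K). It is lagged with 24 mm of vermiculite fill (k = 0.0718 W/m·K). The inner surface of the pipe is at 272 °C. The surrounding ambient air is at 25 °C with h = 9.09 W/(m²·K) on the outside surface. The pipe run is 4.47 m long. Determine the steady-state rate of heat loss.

Treating each annulus and film as a series resistance:
R_copper pipe wall = ln(152.9/150)/(2π×391×4.47) = 1.744×10^-6 K/W
R_vermiculite fill = ln(176.9/152.9)/(2π×0.0718×4.47) = 0.0723 K/W
R_outer film = 1/(h_o·2πr_oL) = 1/(9.09×2π×0.1769×4.47) = 0.02214 K/W
R_total = 0.09445 K/W
Q = ΔT/R_total = 247/0.09445

Q ≈ 2620 W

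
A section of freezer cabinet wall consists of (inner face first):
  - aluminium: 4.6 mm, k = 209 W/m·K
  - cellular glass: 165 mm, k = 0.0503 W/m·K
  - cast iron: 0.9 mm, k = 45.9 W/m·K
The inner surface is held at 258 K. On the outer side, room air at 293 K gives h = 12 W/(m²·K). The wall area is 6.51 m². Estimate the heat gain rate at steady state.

Treating each layer as a thermal resistance in series:
R_aluminium = L/(kA) = 0.0046/(209×6.51) = 3.381×10^-6 K/W
R_cellular glass = L/(kA) = 0.165/(0.0503×6.51) = 0.5039 K/W
R_cast iron = L/(kA) = 0.0009/(45.9×6.51) = 3.012×10^-6 K/W
R_outer film = 1/(h_o·A) = 1/(12×6.51) = 0.0128 K/W
R_total = 0.5167 K/W
Q = ΔT / R_total = 35 / 0.5167

Q ≈ 67.7 W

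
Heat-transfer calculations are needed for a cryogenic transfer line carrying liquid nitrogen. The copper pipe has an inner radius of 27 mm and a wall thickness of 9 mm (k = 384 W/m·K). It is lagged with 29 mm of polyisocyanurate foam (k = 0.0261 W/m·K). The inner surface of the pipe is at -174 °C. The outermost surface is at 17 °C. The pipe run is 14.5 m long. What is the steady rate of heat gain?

Q ≈ 769 W

Cylindrical conduction, so R = ln(r₂/r₁)/(2πkL) per layer, in series:
R_copper pipe wall = ln(36/27)/(2π×384×14.5) = 8.223×10^-6 K/W
R_polyisocyanurate foam = ln(65/36)/(2π×0.0261×14.5) = 0.2485 K/W
R_total = 0.2485 K/W
Q = ΔT/R_total = 191/0.2485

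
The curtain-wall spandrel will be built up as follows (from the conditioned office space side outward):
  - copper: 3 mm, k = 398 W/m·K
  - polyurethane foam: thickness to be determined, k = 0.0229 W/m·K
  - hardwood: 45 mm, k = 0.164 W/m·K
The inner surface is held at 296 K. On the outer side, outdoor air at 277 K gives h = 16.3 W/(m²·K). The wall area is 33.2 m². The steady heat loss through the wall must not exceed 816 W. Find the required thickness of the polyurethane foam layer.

L ≈ 10 mm

Using the resistance-network approach (series):
R_copper = L/(kA) = 0.003/(398×33.2) = 2.27×10^-7 K/W
R_hardwood = L/(kA) = 0.045/(0.164×33.2) = 0.008265 K/W
R_outer film = 1/(h_o·A) = 1/(16.3×33.2) = 0.001848 K/W
Sum of the known resistances R_other = 0.01011 K/W
Required total resistance R_tot = ΔT/Q_allow = 19/816 = 0.02328 K/W
R_polyurethane foam = R_tot − R_other = 0.01317 K/W
L = R·k·A = 0.01317×0.0229×33.2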